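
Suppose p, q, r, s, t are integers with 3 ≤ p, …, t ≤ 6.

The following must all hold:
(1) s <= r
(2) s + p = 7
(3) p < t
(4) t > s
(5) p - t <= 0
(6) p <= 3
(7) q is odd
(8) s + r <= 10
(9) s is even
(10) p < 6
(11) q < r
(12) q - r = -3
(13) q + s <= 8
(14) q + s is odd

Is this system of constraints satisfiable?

Setting (p, q, r, s, t) = (3, 3, 6, 4, 6) satisfies everything: constraint 2: s + p = 7; constraint 5: p - t = -3, and the others follow.

Satisfiable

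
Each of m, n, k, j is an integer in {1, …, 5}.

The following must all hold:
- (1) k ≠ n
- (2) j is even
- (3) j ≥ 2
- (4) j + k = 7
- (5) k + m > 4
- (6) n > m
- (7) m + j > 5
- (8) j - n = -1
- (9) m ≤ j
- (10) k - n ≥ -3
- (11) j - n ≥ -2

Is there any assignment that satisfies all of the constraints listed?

Take m = 3, n = 5, k = 3, j = 4. Then constraint 4: j + k = 7; constraint 5: k + m = 6, and every other listed constraint is also met.

Satisfiable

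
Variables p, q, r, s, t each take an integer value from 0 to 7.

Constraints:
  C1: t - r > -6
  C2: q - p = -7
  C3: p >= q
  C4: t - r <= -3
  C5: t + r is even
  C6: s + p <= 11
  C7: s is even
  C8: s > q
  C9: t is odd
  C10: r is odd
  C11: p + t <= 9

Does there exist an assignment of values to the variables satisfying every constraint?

Satisfiable

Try p = 7, q = 0, r = 5, s = 2, t = 1.
Check constraint 1: t - r = -4; constraint 2: q - p = -7. The remaining constraints are straightforward to verify.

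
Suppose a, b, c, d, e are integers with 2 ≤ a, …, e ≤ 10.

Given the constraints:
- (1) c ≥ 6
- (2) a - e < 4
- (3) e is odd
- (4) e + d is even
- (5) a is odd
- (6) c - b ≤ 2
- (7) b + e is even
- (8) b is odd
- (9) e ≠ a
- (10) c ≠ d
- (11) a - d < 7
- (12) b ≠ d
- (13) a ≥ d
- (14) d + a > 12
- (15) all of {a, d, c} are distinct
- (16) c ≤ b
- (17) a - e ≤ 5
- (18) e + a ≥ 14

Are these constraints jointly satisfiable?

Take a = 9, b = 7, c = 7, d = 5, e = 7. Then constraint 2: a - e = 2; constraint 6: c - b = 0, and every other listed constraint is also met.

Satisfiable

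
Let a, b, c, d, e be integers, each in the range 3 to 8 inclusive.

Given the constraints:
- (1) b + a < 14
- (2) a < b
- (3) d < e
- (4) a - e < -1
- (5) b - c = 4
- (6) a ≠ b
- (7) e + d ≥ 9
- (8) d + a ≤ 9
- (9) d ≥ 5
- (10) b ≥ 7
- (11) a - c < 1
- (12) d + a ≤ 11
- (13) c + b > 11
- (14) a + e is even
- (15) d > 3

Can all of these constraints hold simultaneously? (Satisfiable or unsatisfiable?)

The assignment a = 4, b = 8, c = 4, d = 5, e = 6 works:
  constraint 1 holds since b + a = 12.
  constraint 4 holds since a - e = -2.
  constraint 5 holds since b - c = 4.
The rest check out directly.

Satisfiable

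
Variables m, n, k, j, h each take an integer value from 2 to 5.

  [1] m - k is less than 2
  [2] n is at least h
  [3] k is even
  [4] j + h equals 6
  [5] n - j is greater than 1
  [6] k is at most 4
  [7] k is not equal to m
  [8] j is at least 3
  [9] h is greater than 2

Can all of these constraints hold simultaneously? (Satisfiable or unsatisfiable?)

Satisfiable

Setting (m, n, k, j, h) = (3, 5, 4, 3, 3) satisfies everything: constraint 1: m - k = -1; constraint 4: j + h = 6, and the others follow.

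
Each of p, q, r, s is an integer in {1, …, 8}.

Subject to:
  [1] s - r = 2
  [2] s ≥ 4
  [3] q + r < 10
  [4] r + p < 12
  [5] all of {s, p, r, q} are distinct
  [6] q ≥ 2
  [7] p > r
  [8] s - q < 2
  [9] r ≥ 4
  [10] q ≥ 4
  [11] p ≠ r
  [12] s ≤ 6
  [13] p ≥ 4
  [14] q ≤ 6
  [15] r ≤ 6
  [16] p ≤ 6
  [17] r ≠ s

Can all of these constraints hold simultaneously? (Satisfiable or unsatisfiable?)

Unsatisfiable

Constraints 2, 9, 10, 12, 13, 14, 15, and 16 confine each of s, p, r, q to the 3 values {4, …, 6}.
Constraint 5 requires all 4 of them to be distinct, but only 3 values are available — impossible by the pigeonhole principle.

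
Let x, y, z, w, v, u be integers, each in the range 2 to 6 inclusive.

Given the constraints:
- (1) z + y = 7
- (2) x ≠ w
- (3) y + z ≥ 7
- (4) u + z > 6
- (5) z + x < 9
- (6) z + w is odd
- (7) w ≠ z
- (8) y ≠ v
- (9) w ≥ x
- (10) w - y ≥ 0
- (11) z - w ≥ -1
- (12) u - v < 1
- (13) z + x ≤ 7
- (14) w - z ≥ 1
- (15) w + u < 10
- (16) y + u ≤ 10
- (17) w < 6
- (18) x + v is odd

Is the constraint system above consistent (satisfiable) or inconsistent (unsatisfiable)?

Satisfiable

The assignment x = 2, y = 3, z = 4, w = 5, v = 5, u = 4 works:
  constraint 1 holds since z + y = 7.
  constraint 3 holds since y + z = 7.
The rest check out directly.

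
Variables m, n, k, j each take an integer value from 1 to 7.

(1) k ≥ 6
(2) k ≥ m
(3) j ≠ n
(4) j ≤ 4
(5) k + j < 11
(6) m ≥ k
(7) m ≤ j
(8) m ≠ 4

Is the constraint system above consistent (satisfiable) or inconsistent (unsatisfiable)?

From constraints 1 and 6: m ≥ k and k ≥ 6, so m ≥ 6. From constraints 4 and 7: m ≤ j and j ≤ 4, so m ≤ 4. But 4 < 6, so no value of m works.

Unsatisfiable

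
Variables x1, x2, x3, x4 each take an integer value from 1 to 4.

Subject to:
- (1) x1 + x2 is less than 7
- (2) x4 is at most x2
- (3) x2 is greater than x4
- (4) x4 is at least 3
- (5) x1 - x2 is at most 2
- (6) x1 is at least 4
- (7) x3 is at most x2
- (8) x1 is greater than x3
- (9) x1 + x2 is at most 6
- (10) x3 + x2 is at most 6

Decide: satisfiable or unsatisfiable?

Unsatisfiable

From constraint 6: x1 ≥ 4. From constraints 2 and 4: x2 ≥ x4 ≥ 3. Hence x1 + x2 ≥ 7. But constraint 9 requires x1 + x2 ≤ 6, and 6 < 7. Contradiction.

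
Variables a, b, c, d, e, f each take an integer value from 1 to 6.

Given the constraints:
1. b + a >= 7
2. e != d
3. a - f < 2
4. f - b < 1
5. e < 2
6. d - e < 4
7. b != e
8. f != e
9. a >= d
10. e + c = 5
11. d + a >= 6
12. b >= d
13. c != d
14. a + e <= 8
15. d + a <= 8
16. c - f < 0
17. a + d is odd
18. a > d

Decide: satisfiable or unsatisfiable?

The assignment a = 5, b = 5, c = 4, d = 2, e = 1, f = 5 works:
  constraint 1 holds since b + a = 10.
  constraint 3 holds since a - f = 0.
The rest check out directly.

Satisfiable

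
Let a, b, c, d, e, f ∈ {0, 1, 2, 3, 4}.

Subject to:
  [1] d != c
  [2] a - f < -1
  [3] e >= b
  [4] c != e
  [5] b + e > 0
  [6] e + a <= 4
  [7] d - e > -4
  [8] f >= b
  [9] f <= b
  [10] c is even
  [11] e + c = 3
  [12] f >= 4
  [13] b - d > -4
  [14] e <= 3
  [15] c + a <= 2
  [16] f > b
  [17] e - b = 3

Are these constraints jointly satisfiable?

Unsatisfiable

From constraints 9 and 12: b ≥ f and f ≥ 4, so b ≥ 4. From constraints 3 and 14: b ≤ e and e ≤ 3, so b ≤ 3. But 3 < 4, so no value of b works.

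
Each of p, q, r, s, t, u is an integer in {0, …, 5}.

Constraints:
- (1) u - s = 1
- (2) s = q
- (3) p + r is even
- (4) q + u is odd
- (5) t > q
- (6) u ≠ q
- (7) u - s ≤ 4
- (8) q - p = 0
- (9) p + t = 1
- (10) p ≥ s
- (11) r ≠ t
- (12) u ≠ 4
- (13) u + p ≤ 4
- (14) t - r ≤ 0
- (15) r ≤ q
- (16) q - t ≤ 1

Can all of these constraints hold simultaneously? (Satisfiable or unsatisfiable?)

Unsatisfiable

Constraints 5, 14, and 15 give t ≤ r, r ≤ q, q < t. Chaining: t ≤ r ≤ q < t, which forces t < t — impossible.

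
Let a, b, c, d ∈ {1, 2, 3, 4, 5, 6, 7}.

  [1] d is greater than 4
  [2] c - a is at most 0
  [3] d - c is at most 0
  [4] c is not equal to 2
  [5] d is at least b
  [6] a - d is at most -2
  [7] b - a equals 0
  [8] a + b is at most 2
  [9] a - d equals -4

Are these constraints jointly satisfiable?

Unsatisfiable

Constraints 2, 3, and 6 give c − d ≥ 0, d − a ≥ 2, a − c ≥ 0.
Adding all 3 inequalities: the left sides telescope to 0, and the right sides sum to 0 + 2 + 0 = 2. So 0 ≥ 2, which is false.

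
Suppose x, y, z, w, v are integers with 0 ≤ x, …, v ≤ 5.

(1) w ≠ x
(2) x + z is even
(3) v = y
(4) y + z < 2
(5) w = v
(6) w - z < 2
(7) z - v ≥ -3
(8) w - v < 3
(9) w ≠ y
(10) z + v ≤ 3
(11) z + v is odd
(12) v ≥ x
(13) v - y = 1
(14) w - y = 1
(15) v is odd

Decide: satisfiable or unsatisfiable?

From constraints 3 and 5, w = v = y, so w = y. But constraint 9 says w ≠ y. Contradiction.

Unsatisfiable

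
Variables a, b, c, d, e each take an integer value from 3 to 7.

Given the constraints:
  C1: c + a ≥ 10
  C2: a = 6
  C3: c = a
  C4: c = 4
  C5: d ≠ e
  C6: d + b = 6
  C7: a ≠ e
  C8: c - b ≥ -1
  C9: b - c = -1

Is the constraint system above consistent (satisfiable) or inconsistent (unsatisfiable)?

Constraint 4 fixes c = 4 and constraint 2 fixes a = 6, but constraint 3 requires c = a. Since 4 ≠ 6, contradiction.

Unsatisfiable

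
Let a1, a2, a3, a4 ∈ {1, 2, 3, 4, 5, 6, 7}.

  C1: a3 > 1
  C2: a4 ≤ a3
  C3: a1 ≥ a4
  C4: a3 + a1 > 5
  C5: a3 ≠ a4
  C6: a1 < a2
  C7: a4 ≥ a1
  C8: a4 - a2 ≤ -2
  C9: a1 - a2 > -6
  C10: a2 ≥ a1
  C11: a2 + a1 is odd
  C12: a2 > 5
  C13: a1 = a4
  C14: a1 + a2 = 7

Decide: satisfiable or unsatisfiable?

Satisfiable

Take a1 = 1, a2 = 6, a3 = 6, a4 = 1. Then constraint 4: a3 + a1 = 7; constraint 8: a4 - a2 = -5; constraint 9: a1 - a2 = -5, and every other listed constraint is also met.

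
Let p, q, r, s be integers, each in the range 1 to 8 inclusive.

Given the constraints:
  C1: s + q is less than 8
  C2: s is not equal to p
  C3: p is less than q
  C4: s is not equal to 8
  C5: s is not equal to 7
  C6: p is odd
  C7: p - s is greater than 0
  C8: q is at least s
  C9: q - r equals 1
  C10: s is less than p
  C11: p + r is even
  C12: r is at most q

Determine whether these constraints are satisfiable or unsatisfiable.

Satisfiable

Take p = 3, q = 4, r = 3, s = 1. Then constraint 1: s + q = 5; constraint 7: p - s = 2; constraint 9: q - r = 1, and every other listed constraint is also met.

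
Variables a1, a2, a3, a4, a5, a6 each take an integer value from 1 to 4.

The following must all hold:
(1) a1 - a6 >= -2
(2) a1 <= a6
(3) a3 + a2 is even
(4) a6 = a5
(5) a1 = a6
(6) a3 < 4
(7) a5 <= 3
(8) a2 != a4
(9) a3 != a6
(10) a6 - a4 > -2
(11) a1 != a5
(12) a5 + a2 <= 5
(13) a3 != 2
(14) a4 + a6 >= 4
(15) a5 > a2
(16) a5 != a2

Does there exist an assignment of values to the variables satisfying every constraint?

From constraints 4 and 5, a1 = a6 = a5, so a1 = a5. But constraint 11 says a1 ≠ a5. Contradiction.

Unsatisfiable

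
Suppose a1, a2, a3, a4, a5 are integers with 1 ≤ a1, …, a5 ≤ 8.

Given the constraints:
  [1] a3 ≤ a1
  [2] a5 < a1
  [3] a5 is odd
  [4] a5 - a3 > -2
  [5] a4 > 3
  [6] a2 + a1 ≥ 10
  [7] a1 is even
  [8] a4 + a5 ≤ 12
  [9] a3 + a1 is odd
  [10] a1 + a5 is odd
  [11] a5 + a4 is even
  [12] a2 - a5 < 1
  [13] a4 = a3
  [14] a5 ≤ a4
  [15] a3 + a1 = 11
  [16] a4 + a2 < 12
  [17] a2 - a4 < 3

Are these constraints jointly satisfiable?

Satisfiable

Try a1 = 6, a2 = 5, a3 = 5, a4 = 5, a5 = 5.
Check constraint 4: a5 - a3 = 0; constraint 6: a2 + a1 = 11. The remaining constraints are straightforward to verify.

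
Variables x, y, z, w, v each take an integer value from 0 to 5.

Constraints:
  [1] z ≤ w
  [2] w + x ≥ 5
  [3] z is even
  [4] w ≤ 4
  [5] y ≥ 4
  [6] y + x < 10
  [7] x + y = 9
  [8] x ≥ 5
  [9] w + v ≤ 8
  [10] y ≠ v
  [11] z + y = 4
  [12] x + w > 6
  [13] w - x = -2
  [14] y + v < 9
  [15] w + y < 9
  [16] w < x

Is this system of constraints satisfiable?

One satisfying assignment is x = 5, y = 4, z = 0, w = 3, v = 3.
For the less obvious constraints — constraint 2: w + x = 8; constraint 6: y + x = 9 — and the others hold by inspection.

Satisfiable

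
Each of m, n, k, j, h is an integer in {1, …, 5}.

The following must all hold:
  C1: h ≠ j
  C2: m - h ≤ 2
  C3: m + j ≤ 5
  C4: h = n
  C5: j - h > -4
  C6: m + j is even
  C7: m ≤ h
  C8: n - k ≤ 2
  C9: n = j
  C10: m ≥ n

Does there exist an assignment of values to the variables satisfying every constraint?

From constraints 4 and 9, h = n = j, so h = j. But constraint 1 says h ≠ j. Contradiction.

Unsatisfiable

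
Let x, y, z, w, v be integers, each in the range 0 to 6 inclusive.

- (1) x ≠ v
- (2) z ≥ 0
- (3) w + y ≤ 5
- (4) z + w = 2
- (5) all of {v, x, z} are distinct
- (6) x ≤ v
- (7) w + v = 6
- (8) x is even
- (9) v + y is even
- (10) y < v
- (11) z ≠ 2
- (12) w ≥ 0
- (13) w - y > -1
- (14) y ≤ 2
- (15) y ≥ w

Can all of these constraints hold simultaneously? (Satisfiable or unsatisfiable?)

Satisfiable

Take x = 2, y = 1, z = 1, w = 1, v = 5. Then constraint 3: w + y = 2; constraint 4: z + w = 2, and every other listed constraint is also met.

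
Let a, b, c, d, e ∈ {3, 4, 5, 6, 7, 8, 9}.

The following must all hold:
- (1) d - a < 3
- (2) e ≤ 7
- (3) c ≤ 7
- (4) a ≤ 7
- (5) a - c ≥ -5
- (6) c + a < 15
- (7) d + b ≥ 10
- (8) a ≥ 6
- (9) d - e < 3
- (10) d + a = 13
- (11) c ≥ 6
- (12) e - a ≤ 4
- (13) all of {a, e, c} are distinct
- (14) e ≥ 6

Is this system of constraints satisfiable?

Unsatisfiable

Constraints 2, 3, 4, 8, 11, and 14 confine each of a, e, c to the 2 values {6, 7}.
Constraint 13 requires all 3 of them to be distinct, but only 2 values are available — impossible by the pigeonhole principle.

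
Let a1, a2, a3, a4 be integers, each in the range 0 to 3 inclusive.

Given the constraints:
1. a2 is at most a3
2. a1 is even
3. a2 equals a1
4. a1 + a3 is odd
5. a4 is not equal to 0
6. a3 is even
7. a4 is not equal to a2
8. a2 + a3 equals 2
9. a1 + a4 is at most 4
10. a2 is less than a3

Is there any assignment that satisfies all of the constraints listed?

Constraint 2 makes a1 even and constraint 6 makes a3 even, so a1 + a3 must be even. Constraint 4 says a1 + a3 is odd — contradiction.

Unsatisfiable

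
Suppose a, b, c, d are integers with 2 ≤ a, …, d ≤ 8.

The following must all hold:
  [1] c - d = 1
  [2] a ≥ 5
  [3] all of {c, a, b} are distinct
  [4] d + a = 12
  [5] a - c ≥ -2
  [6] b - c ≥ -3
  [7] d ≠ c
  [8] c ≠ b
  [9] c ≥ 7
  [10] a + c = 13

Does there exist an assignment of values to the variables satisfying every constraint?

Satisfiable

The assignment a = 6, b = 4, c = 7, d = 6 works:
  constraint 1 holds since c - d = 1.
  constraint 4 holds since d + a = 12.
  constraint 5 holds since a - c = -1.
The rest check out directly.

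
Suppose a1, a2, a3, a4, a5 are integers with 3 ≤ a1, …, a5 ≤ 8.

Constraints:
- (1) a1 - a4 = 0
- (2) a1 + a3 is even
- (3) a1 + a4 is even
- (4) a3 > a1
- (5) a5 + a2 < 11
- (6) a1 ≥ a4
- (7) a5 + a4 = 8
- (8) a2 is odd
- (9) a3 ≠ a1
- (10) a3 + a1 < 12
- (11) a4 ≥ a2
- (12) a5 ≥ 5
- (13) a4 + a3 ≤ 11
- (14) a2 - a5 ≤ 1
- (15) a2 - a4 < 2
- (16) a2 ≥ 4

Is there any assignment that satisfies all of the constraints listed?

Unsatisfiable

From constraint 12: a5 ≥ 5. From constraints 11 and 16: a4 ≥ a2 ≥ 4. Hence a5 + a4 ≥ 9. But constraint 7 requires a5 + a4 = 8, and 8 < 9. Contradiction.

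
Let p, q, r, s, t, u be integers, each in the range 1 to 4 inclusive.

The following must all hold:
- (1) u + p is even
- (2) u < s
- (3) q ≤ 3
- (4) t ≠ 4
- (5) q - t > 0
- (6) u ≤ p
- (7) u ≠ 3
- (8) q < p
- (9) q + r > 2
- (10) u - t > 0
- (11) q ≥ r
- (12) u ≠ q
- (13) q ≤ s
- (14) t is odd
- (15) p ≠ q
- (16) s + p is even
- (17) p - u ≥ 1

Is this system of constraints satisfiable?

Satisfiable

One satisfying assignment is p = 4, q = 3, r = 1, s = 4, t = 1, u = 2.
For the less obvious constraints — constraint 5: q - t = 2; constraint 9: q + r = 4; constraint 10: u - t = 1 — and the others hold by inspection.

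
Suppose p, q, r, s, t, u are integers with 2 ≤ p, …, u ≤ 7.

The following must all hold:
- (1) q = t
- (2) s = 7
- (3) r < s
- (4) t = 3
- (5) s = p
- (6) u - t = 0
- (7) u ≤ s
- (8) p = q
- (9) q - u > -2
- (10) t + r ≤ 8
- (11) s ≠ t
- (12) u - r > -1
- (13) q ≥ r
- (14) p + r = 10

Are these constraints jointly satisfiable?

Constraint 2 fixes s = 7 and constraint 4 fixes t = 3. Constraints 1, 5, and 8 give s = p = q = t, so s = t. But 7 ≠ 3 — contradiction.

Unsatisfiable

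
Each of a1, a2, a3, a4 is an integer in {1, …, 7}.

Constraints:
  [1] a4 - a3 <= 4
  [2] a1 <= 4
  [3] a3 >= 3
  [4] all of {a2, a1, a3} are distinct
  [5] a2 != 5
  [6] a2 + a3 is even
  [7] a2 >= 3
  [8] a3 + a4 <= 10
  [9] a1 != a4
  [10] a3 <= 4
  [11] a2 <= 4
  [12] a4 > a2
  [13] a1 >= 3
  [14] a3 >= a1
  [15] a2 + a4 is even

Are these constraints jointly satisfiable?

Constraints 2, 3, 7, 10, 11, and 13 confine each of a2, a1, a3 to the 2 values {3, 4}.
Constraint 4 requires all 3 of them to be distinct, but only 2 values are available — impossible by the pigeonhole principle.

Unsatisfiable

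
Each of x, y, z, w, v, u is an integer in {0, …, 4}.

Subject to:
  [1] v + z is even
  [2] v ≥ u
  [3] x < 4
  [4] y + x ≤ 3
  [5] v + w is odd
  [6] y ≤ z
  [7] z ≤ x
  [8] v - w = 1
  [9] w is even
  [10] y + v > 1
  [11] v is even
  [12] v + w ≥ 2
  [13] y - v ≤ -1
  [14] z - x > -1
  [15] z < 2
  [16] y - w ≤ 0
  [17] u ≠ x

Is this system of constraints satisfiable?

Constraint 11 makes v even and constraint 9 makes w even, so v + w must be even. Constraint 5 says v + w is odd — contradiction.

Unsatisfiable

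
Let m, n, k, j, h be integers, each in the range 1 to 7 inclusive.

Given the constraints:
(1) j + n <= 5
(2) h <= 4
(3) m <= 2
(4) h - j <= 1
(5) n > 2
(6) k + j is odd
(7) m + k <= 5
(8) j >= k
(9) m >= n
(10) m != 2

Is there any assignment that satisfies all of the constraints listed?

Unsatisfiable

From constraint 5: n ≥ 3. From constraints 3 and 9: n ≤ m and m ≤ 2, so n ≤ 2. But 2 < 3, so no value of n works.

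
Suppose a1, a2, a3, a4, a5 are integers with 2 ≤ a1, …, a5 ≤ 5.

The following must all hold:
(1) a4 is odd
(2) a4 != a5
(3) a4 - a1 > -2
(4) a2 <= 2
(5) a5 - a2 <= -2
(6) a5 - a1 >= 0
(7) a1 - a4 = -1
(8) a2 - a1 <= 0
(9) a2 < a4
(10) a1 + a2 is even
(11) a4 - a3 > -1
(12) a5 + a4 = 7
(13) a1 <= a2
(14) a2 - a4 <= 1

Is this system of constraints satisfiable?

Constraints 5, 6, and 8 give a1 − a2 ≥ 0, a2 − a5 ≥ 2, a5 − a1 ≥ 0.
Adding all 3 inequalities: the left sides telescope to 0, and the right sides sum to 0 + 2 + 0 = 2. So 0 ≥ 2, which is false.

Unsatisfiable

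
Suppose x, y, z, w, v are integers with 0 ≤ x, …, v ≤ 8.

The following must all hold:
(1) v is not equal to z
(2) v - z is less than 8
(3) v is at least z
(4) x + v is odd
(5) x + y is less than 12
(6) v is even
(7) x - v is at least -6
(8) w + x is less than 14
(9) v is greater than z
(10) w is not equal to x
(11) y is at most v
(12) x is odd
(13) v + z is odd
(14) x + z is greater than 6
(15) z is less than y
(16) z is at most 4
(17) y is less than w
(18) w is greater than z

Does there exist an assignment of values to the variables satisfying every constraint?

Satisfiable

The assignment x = 5, y = 5, z = 3, w = 6, v = 8 works:
  constraint 2 holds since v - z = 5.
  constraint 5 holds since x + y = 10.
  constraint 7 holds since x - v = -3.
The rest check out directly.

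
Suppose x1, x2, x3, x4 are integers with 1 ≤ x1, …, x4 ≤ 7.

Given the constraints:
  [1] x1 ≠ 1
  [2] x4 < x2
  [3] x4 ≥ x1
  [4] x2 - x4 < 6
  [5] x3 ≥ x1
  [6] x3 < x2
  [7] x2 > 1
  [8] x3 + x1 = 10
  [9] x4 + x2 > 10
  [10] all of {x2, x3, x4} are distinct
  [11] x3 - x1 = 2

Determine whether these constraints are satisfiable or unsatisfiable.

Satisfiable

Setting (x1, x2, x3, x4) = (4, 7, 6, 4) satisfies everything: constraint 4: x2 - x4 = 3; constraint 8: x3 + x1 = 10; constraint 9: x4 + x2 = 11, and the others follow.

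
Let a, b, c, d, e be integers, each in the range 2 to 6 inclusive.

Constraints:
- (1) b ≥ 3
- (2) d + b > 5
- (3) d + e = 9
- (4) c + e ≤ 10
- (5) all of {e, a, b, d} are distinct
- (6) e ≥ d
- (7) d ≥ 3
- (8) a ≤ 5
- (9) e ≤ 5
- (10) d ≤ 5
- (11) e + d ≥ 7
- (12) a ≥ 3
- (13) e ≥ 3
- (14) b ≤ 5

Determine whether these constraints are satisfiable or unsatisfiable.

Unsatisfiable

Constraints 1, 7, 8, 9, 10, 12, 13, and 14 confine each of e, a, b, d to the 3 values {3, …, 5}.
Constraint 5 requires all 4 of them to be distinct, but only 3 values are available — impossible by the pigeonhole principle.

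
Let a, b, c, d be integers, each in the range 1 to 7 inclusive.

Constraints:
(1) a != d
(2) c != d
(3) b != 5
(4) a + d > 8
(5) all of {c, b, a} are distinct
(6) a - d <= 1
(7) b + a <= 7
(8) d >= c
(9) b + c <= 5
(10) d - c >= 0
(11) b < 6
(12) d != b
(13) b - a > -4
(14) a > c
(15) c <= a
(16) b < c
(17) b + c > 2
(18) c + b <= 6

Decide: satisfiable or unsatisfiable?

Try a = 5, b = 2, c = 3, d = 4.
Check constraint 4: a + d = 9; constraint 6: a - d = 1. The remaining constraints are straightforward to verify.

Satisfiable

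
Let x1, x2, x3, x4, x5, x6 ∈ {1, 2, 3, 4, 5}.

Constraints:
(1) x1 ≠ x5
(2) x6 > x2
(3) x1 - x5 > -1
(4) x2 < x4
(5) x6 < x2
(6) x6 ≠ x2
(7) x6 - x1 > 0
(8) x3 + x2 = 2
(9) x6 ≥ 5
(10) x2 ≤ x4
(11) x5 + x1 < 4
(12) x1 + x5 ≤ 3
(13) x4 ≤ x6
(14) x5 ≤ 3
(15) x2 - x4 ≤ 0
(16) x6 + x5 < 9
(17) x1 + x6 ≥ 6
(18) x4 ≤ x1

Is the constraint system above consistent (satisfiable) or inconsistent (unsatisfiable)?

Constraints 4, 5, 7, and 18 give x1 < x6, x6 < x2, x2 < x4, x4 ≤ x1. Chaining: x1 < x6 < x2 < x4 ≤ x1, which forces x1 < x1 — impossible.

Unsatisfiable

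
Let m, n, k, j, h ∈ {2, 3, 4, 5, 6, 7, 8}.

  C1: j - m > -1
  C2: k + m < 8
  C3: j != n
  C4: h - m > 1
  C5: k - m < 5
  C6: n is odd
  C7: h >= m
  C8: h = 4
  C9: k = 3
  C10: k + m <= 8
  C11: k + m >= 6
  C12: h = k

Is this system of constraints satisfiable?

Constraint 8 fixes h = 4 and constraint 9 fixes k = 3, but constraint 12 requires h = k. Since 4 ≠ 3, contradiction.

Unsatisfiable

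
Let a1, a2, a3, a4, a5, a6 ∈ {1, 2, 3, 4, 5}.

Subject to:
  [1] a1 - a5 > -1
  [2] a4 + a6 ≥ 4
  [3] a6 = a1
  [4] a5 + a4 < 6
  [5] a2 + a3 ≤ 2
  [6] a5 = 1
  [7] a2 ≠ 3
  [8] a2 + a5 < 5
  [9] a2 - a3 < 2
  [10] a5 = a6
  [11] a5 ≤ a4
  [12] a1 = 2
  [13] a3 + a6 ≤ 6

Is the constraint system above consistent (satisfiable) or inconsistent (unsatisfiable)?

Constraint 6 fixes a5 = 1 and constraint 12 fixes a1 = 2. Constraints 3 and 10 give a5 = a6 = a1, so a5 = a1. But 1 ≠ 2 — contradiction.

Unsatisfiable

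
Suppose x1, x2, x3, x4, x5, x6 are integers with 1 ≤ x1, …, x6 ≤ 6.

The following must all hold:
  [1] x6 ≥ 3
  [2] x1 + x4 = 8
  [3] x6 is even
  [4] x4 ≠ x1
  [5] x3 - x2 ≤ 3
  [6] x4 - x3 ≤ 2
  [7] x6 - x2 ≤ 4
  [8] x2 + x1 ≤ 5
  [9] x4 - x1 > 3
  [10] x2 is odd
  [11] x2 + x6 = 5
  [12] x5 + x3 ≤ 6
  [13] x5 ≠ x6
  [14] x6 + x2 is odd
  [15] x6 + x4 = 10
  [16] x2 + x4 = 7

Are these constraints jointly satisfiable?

Satisfiable

Take x1 = 2, x2 = 1, x3 = 4, x4 = 6, x5 = 1, x6 = 4. Then constraint 2: x1 + x4 = 8; constraint 5: x3 - x2 = 3, and every other listed constraint is also met.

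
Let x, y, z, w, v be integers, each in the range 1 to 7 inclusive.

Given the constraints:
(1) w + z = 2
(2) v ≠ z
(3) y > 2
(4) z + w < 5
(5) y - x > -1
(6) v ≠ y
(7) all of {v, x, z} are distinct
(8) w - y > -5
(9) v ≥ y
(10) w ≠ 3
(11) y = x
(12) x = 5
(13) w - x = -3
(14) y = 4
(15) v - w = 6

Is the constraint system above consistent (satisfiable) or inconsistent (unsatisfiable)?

Unsatisfiable

Constraint 14 fixes y = 4 and constraint 12 fixes x = 5, but constraint 11 requires y = x. Since 4 ≠ 5, contradiction.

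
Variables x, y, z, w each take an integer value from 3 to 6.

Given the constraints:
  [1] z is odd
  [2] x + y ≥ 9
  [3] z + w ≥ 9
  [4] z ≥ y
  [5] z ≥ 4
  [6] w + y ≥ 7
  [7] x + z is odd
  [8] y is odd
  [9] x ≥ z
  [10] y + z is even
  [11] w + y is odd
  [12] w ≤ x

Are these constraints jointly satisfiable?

The assignment x = 6, y = 5, z = 5, w = 4 works:
  constraint 2 holds since x + y = 11.
  constraint 3 holds since z + w = 9.
  constraint 6 holds since w + y = 9.
The rest check out directly.

Satisfiable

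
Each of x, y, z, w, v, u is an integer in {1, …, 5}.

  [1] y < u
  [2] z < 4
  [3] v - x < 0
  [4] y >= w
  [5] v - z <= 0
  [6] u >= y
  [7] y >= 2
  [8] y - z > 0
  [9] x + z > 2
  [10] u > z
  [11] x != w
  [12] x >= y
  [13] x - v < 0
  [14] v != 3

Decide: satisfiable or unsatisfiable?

Unsatisfiable

Constraints 5, 8, 12, and 13 give x < v, v ≤ z, z < y, y ≤ x. Chaining: x < v ≤ z < y ≤ x, which forces x < x — impossible.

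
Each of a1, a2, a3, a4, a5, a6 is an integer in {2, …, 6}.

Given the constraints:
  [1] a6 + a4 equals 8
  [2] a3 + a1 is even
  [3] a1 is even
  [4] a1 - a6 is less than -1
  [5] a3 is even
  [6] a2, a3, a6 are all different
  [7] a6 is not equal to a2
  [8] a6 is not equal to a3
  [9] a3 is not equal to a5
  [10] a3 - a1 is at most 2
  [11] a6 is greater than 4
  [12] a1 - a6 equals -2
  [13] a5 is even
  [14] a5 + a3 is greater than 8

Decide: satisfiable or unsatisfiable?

Satisfiable

The assignment a1 = 4, a2 = 3, a3 = 4, a4 = 2, a5 = 6, a6 = 6 works:
  constraint 1 holds since a6 + a4 = 8.
  constraint 4 holds since a1 - a6 = -2.
The rest check out directly.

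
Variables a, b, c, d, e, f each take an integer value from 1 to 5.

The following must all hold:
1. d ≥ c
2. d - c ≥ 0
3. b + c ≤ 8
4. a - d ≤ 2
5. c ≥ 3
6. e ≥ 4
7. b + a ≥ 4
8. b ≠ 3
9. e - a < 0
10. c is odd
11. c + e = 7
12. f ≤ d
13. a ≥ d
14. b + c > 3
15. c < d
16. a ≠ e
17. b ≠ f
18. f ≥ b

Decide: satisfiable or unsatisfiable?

The assignment a = 5, b = 2, c = 3, d = 5, e = 4, f = 3 works:
  constraint 2 holds since d - c = 2.
  constraint 3 holds since b + c = 5.
The rest check out directly.

Satisfiable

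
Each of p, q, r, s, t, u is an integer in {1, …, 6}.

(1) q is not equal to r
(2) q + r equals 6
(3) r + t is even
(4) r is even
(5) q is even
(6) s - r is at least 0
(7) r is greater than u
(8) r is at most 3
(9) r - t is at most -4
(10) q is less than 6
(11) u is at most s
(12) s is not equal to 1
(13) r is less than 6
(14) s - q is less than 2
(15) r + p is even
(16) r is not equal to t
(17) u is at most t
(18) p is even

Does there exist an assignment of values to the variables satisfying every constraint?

Satisfiable

Try p = 2, q = 4, r = 2, s = 3, t = 6, u = 1.
Check constraint 2: q + r = 6; constraint 6: s - r = 1. The remaining constraints are straightforward to verify.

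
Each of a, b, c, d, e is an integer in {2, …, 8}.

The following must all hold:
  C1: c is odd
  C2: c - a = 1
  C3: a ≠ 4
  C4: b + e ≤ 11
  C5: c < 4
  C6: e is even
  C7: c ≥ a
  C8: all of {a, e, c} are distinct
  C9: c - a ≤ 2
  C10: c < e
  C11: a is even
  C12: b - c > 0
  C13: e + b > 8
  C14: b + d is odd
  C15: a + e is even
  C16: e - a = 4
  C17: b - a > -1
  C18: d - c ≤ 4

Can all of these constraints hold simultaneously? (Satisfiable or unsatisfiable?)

Satisfiable

Setting (a, b, c, d, e) = (2, 4, 3, 7, 6) satisfies everything: constraint 2: c - a = 1; constraint 4: b + e = 10, and the others follow.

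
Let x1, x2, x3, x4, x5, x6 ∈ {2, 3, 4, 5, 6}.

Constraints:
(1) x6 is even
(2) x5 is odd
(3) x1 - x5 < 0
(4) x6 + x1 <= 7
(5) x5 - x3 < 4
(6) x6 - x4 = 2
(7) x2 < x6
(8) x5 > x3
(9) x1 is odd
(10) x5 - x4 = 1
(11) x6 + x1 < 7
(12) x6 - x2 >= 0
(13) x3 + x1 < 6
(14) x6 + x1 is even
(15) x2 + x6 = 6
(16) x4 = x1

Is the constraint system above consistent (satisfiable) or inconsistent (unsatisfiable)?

Unsatisfiable

Constraint 1 makes x6 even and constraint 9 makes x1 odd, so x6 + x1 must be odd. Constraint 14 says x6 + x1 is even — contradiction.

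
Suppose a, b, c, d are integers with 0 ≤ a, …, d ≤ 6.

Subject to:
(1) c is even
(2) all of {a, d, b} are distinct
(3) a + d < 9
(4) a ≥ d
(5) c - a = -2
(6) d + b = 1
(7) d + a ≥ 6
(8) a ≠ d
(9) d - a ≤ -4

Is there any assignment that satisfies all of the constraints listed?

Satisfiable

Setting (a, b, c, d) = (6, 1, 4, 0) satisfies everything: constraint 3: a + d = 6; constraint 5: c - a = -2; constraint 6: d + b = 1, and the others follow.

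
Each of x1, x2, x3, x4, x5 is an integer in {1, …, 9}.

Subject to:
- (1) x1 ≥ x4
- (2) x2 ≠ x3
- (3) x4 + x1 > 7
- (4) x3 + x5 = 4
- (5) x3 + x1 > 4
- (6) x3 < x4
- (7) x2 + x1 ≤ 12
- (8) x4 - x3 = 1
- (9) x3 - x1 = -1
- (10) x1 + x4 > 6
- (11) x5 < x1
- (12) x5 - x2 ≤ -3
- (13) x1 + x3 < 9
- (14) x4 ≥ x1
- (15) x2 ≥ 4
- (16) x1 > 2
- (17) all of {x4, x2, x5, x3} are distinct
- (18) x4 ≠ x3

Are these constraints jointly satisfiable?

Satisfiable

Setting (x1, x2, x3, x4, x5) = (4, 5, 3, 4, 1) satisfies everything: constraint 3: x4 + x1 = 8; constraint 4: x3 + x5 = 4; constraint 5: x3 + x1 = 7, and the others follow.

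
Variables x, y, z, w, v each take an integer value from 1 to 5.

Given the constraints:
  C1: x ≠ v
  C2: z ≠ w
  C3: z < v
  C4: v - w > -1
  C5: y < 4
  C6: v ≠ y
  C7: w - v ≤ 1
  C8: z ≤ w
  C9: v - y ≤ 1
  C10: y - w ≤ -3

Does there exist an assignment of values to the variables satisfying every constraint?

Constraints 7, 9, and 10 give w − y ≥ 3, y − v ≥ -1, v − w ≥ -1.
Adding all 3 inequalities: the left sides telescope to 0, and the right sides sum to 3 + (-1) + (-1) = 1. So 0 ≥ 1, which is false.

Unsatisfiable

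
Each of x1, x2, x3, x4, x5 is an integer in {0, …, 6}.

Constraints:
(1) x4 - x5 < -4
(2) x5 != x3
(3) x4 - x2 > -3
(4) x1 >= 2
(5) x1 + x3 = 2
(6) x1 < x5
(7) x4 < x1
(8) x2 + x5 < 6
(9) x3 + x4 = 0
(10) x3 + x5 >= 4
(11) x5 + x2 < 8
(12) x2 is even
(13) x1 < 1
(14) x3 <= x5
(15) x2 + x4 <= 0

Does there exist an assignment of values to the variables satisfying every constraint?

From constraint 4: x1 ≥ 2. From constraint 13: x1 ≤ 0. But 0 < 2, so no value of x1 works.

Unsatisfiable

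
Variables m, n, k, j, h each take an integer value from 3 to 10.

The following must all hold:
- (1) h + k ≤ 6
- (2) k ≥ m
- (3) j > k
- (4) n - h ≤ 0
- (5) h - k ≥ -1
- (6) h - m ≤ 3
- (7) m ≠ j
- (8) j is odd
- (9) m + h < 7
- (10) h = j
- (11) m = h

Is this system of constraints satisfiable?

From constraints 10 and 11, m = h = j, so m = j. But constraint 7 says m ≠ j. Contradiction.

Unsatisfiable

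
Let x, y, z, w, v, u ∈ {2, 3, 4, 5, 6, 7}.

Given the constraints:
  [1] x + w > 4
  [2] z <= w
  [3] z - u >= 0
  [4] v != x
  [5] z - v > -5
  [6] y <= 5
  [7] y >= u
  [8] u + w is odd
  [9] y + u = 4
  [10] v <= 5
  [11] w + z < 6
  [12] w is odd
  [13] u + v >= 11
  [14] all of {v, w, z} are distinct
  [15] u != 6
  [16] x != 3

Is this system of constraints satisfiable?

Unsatisfiable

From constraints 6 and 7: u ≤ y ≤ 5. From constraint 10: v ≤ 5. Hence u + v ≤ 10. But constraint 13 requires u + v ≥ 11, and 11 > 10. Contradiction.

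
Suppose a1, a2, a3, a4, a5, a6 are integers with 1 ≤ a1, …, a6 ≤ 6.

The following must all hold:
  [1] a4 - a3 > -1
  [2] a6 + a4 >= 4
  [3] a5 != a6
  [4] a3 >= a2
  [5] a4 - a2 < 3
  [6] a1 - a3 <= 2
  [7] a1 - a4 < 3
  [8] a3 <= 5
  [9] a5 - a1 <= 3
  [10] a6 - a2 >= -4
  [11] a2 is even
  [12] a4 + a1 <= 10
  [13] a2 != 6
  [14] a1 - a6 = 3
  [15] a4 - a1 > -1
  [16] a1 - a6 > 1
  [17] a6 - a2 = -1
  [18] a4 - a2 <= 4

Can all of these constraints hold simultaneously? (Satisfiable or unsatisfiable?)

Satisfiable

Take a1 = 4, a2 = 2, a3 = 3, a4 = 4, a5 = 4, a6 = 1. Then constraint 1: a4 - a3 = 1; constraint 2: a6 + a4 = 5, and every other listed constraint is also met.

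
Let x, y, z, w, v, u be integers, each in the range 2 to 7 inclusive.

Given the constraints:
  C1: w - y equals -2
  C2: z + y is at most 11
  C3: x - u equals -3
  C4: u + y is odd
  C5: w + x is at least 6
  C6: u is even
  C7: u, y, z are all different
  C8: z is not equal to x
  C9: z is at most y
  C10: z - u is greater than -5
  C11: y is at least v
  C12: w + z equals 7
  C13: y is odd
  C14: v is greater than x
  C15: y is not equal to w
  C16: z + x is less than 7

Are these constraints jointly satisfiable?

Take x = 3, y = 7, z = 2, w = 5, v = 7, u = 6. Then constraint 1: w - y = -2; constraint 2: z + y = 9; constraint 3: x - u = -3, and every other listed constraint is also met.

Satisfiable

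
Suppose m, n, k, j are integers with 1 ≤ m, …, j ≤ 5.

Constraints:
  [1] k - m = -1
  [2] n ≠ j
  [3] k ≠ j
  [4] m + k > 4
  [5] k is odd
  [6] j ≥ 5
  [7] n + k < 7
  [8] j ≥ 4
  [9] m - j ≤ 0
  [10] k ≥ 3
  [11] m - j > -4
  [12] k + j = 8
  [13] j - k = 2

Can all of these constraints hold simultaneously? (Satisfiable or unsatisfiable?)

Satisfiable

Try m = 4, n = 2, k = 3, j = 5.
Check constraint 1: k - m = -1; constraint 4: m + k = 7; constraint 7: n + k = 5. The remaining constraints are straightforward to verify.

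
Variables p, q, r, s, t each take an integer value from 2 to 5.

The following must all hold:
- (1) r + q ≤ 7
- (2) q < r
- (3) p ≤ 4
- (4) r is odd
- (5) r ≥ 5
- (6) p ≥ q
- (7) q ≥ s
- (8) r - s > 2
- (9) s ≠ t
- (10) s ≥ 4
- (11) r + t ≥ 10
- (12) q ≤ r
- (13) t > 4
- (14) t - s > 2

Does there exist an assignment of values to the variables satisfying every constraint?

Unsatisfiable

From constraint 5: r ≥ 5. From constraints 7 and 10: q ≥ s ≥ 4. Hence r + q ≥ 9. But constraint 1 requires r + q ≤ 7, and 7 < 9. Contradiction.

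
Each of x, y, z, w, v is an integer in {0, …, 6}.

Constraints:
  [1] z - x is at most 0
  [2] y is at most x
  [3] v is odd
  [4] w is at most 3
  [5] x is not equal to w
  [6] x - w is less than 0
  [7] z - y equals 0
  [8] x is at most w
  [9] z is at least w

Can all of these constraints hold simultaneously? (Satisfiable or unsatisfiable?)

Constraints 1, 6, and 9 give z ≤ x, x < w, w ≤ z. Chaining: z ≤ x < w ≤ z, which forces z < z — impossible.

Unsatisfiable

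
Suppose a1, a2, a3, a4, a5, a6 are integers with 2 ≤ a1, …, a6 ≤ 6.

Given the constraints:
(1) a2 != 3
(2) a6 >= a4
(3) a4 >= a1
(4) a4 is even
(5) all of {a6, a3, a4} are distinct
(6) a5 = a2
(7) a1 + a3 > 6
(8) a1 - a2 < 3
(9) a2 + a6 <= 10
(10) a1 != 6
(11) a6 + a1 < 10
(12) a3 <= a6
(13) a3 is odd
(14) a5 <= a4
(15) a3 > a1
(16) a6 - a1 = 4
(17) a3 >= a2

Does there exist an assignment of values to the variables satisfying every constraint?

Satisfiable

Setting (a1, a2, a3, a4, a5, a6) = (2, 2, 5, 2, 2, 6) satisfies everything: constraint 7: a1 + a3 = 7; constraint 8: a1 - a2 = 0; constraint 9: a2 + a6 = 8, and the others follow.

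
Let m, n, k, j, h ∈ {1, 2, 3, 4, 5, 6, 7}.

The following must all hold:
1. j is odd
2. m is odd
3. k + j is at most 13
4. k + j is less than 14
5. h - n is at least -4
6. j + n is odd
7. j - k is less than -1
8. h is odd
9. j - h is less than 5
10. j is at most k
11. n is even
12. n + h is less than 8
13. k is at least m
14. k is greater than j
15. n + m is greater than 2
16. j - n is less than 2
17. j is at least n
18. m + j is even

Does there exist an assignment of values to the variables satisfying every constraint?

Satisfiable

Setting (m, n, k, j, h) = (1, 4, 7, 5, 1) satisfies everything: constraint 3: k + j = 12; constraint 4: k + j = 12, and the others follow.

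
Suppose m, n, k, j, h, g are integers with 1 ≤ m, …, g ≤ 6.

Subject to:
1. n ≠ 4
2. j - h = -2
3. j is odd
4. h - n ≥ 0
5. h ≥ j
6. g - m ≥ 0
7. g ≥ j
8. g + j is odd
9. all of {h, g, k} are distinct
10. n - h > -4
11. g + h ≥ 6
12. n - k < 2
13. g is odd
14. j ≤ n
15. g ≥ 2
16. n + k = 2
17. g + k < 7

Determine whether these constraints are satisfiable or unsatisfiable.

Unsatisfiable

Constraint 13 makes g odd and constraint 3 makes j odd, so g + j must be even. Constraint 8 says g + j is odd — contradiction.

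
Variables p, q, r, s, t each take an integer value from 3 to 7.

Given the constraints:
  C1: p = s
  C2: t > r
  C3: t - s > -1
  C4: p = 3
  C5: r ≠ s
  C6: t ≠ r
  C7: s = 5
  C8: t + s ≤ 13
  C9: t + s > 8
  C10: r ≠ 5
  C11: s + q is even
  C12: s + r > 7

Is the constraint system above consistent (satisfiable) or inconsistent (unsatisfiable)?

Constraint 4 fixes p = 3 and constraint 7 fixes s = 5, but constraint 1 requires p = s. Since 3 ≠ 5, contradiction.

Unsatisfiable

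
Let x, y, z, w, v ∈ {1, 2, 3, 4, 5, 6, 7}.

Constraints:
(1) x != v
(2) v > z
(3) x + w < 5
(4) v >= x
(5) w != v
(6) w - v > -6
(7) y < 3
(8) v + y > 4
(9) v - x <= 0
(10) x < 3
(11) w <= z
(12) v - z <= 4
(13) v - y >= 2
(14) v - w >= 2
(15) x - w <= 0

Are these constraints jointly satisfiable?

Unsatisfiable

Constraints 2, 9, 11, and 15 give x ≤ w, w ≤ z, z < v, v ≤ x. Chaining: x ≤ w ≤ z < v ≤ x, which forces x < x — impossible.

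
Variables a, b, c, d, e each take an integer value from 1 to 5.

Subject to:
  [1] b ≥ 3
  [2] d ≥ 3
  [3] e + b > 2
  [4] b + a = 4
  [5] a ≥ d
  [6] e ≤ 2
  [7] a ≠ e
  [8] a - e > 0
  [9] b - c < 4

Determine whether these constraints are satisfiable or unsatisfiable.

From constraint 1: b ≥ 3. From constraints 2 and 5: a ≥ d ≥ 3. Hence b + a ≥ 6. But constraint 4 requires b + a = 4, and 4 < 6. Contradiction.

Unsatisfiable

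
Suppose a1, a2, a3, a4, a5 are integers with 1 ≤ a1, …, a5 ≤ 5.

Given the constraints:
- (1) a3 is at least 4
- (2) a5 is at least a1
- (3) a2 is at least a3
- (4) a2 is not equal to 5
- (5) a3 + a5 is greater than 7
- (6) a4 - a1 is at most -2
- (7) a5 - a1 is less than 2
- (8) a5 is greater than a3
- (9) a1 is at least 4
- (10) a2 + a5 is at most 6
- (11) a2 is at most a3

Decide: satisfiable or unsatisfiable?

From constraints 1 and 3: a2 ≥ a3 ≥ 4. From constraints 2 and 9: a5 ≥ a1 ≥ 4. Hence a2 + a5 ≥ 8. But constraint 10 requires a2 + a5 ≤ 6, and 6 < 8. Contradiction.

Unsatisfiable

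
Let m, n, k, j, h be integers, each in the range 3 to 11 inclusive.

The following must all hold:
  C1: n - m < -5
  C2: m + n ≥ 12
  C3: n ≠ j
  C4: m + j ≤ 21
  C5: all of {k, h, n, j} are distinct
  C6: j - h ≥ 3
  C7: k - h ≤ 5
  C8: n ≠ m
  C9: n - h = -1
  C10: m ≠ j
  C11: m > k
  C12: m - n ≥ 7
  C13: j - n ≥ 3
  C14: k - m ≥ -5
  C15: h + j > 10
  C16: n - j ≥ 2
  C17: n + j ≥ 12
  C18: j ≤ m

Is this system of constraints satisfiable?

Unsatisfiable

Constraints 6, 7, 12, 14, and 16 give n − j ≥ 2, j − h ≥ 3, h − k ≥ -5, k − m ≥ -5, m − n ≥ 7.
Adding all 5 inequalities: the left sides telescope to 0, and the right sides sum to 2 + 3 + (-5) + (-5) + 7 = 2. So 0 ≥ 2, which is false.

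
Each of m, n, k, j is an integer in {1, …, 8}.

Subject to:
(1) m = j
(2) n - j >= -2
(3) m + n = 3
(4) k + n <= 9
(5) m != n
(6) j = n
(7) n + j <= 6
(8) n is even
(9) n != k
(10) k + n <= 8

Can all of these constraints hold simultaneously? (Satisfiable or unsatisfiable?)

Unsatisfiable

From constraints 1 and 6, m = j = n, so m = n. But constraint 5 says m ≠ n. Contradiction.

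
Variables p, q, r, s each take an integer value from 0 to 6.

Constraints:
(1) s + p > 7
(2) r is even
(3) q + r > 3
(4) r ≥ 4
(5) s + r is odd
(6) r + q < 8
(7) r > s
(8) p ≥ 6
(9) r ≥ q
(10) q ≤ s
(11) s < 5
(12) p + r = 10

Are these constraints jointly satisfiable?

Satisfiable

Try p = 6, q = 1, r = 4, s = 3.
Check constraint 1: s + p = 9; constraint 3: q + r = 5; constraint 6: r + q = 5. The remaining constraints are straightforward to verify.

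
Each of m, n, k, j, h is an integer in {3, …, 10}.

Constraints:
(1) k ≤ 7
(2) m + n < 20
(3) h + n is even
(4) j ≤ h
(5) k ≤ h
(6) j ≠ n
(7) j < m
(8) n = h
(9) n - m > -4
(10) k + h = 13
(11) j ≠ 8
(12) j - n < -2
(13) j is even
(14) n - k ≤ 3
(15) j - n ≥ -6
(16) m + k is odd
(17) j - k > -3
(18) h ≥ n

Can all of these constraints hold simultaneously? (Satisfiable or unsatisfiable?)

Satisfiable

The assignment m = 10, n = 8, k = 5, j = 4, h = 8 works:
  constraint 2 holds since m + n = 18.
  constraint 9 holds since n - m = -2.
  constraint 10 holds since k + h = 13.
The rest check out directly.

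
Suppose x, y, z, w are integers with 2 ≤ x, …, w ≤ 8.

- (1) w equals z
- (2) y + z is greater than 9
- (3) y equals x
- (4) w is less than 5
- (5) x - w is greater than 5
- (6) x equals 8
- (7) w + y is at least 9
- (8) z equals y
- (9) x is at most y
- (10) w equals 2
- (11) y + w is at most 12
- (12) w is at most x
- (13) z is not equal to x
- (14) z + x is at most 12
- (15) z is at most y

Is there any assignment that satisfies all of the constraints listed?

Unsatisfiable

Constraint 10 fixes w = 2 and constraint 6 fixes x = 8. Constraints 1, 3, and 8 give w = z = y = x, so w = x. But 2 ≠ 8 — contradiction.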